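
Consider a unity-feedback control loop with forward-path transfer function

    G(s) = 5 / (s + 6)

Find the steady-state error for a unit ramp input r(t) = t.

e_ss = ∞

G(s) has no poles at the origin.
This is a Type 0 system; Kv = lim_{s→0} s·G(s) = 0, so the steady-state error for a ramp input is infinite.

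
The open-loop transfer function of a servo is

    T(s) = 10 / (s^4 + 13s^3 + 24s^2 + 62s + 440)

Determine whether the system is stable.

The denominator s^4 + 13s^3 + 24s^2 + 62s + 440 factors as (s + 11)(s + 4)(s^2 - 2s + 10), giving poles at s = -11, -4, 1 + 3j, 1 - 3j.
Since the pole(s) at s = 1 + 3j, 1 - 3j lie in the right half-plane, the system is unstable.

unstable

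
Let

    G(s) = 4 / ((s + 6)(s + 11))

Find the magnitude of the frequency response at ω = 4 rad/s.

Substitute s = j4: numerator = 4, denominator = 50 + j68.
|G(j4)| = |4| / |50 + j68| = 4 / 84.404 ≈ 0.04739.

|G(j4)| ≈ 0.04739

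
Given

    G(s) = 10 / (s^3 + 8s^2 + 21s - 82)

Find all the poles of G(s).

s = -5 + 4j, -5 - 4j, 2

The poles are the roots of the denominator s^3 + 8s^2 + 21s - 82 = 0.
Trying s = 2: the polynomial evaluates to 0, so (s - 2) is a factor.
Dividing out leaves s^2 + 10s + 41 = 0.
The quadratic formula then gives s = -5 ± 4j.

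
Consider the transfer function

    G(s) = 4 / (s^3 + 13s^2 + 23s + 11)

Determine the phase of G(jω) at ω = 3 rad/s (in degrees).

At s = j3: numerator = 4, denominator = -106 + j42.
∠G = ∠num − ∠den = 0° − (158.39°) = -158.4°.

∠G(j3) ≈ -158.4°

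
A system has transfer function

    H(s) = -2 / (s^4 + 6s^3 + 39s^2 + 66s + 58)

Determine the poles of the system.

The poles are the roots of the denominator s^4 + 6s^3 + 39s^2 + 66s + 58 = 0.
No real roots exist; factor into two real quadratics: (s^2 + 2s + 2)(s^2 + 4s + 29) = 0.
Each quadratic gives a conjugate pair via the quadratic formula.

s = -1 + j, -1 - j, -2 + 5j, -2 - 5j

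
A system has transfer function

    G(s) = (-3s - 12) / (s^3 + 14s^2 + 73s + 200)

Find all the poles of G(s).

The poles are the roots of the denominator s^3 + 14s^2 + 73s + 200 = 0.
Trying s = -8: the polynomial evaluates to 0, so (s + 8) is a factor.
Dividing out leaves s^2 + 6s + 25 = 0.
The quadratic formula then gives s = -3 ± 4j.

s = -3 ± 4j, -8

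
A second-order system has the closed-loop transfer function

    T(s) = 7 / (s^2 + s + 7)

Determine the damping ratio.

ζ ≈ 0.1890

Compare the denominator to the standard form s^2 + 2ζωₙs + ωₙ².
ωₙ² = 7, so ωₙ = √7 ≈ 2.646 rad/s.
2ζωₙ = 1, so ζ = 1/(2·√7) ≈ 0.1890.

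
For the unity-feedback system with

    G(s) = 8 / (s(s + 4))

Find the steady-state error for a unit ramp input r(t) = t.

e_ss = 0.5000

G(s) has one pole at the origin.
This is a Type 1 system. Kv = lim_{s→0} s·G(s) = 8/4 = 2.
e_ss = 1/Kv = 1/(2) = 1/2 ≈ 0.5000.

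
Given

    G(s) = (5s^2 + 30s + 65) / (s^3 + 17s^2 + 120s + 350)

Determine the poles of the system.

s = -5 + 5j, -5 - 5j, -7

The poles are the roots of the denominator s^3 + 17s^2 + 120s + 350 = 0.
Trying s = -7: the polynomial evaluates to 0, so (s + 7) is a factor.
Dividing out leaves s^2 + 10s + 50 = 0.
The quadratic formula then gives s = -5 ± 5j.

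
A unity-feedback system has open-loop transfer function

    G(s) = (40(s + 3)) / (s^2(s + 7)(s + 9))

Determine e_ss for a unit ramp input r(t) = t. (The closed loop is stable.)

G(s) has 2 poles at the origin.
This is a Type 2 system; for a ramp input the steady-state error is zero.

e_ss = 0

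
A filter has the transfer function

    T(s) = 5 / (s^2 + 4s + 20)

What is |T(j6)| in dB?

Substitute s = j6: numerator = 5, denominator = -16 + j24.
|T(j6)| = |5| / |-16 + j24| = 5 / 28.844 ≈ 0.1733.
In decibels: 20·log₁₀(0.1733) ≈ -15.2 dB.

|T(j6)|_dB ≈ -15.2 dB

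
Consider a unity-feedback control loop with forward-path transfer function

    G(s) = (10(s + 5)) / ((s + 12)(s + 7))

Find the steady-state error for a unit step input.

G(s) has no poles at the origin.
This is a Type 0 system. Kp = lim_{s→0} G(s) = 50/84 = 25/42.
e_ss = 1/(1 + Kp) = 1/(1 + 25/42) = 42/67 ≈ 0.6269.

e_ss = 0.6269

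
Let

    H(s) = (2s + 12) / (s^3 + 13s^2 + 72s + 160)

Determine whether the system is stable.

stable

The denominator s^3 + 13s^2 + 72s + 160 factors as (s^2 + 8s + 32)(s + 5), giving poles at s = -4 + 4j, -4 - 4j, -5.
Since all poles lie strictly in the left half-plane, the system is stable.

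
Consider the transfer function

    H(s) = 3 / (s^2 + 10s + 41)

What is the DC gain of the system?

Set s = 0: H(0) = (3) / (41) = 3/41.

H(0) = 3/41 ≈ 0.07317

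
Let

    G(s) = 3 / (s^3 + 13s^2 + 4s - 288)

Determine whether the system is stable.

The denominator s^3 + 13s^2 + 4s - 288 factors as (s + 9)(s - 4)(s + 8), giving poles at s = -9, 4, -8.
Since the pole(s) at s = 4 lie in the right half-plane, the system is unstable.

unstable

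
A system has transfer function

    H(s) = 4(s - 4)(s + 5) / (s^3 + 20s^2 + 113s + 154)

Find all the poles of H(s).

s = -11, -7, -2

The poles are the roots of the denominator s^3 + 20s^2 + 113s + 154 = 0.
Trying s = -11: the polynomial evaluates to 0, so (s + 11) is a factor.
Dividing out leaves s^2 + 9s + 14 = 0.
Factoring the quadratic: (s + 7)(s + 2) = 0.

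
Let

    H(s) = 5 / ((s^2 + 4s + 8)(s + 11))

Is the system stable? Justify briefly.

stable

The poles can be read from the denominator factors: s = -2 ± 2j, -11.
Since all poles lie strictly in the left half-plane, the system is stable.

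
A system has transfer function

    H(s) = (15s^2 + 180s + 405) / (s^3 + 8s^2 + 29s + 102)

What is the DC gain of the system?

Set s = 0: H(0) = (405) / (102) = 135/34.

H(0) = 135/34 ≈ 3.971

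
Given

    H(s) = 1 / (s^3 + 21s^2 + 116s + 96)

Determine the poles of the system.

The poles are the roots of the denominator s^3 + 21s^2 + 116s + 96 = 0.
Trying s = -12: the polynomial evaluates to 0, so (s + 12) is a factor.
Dividing out leaves s^2 + 9s + 8 = 0.
Factoring the quadratic: (s + 1)(s + 8) = 0.

s = -12, -1, -8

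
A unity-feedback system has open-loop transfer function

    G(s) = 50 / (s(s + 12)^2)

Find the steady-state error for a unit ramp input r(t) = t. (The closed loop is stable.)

e_ss = 2.880

G(s) has one pole at the origin.
This is a Type 1 system. Kv = lim_{s→0} s·G(s) = 50/144 = 25/72.
e_ss = 1/Kv = 1/(25/72) = 72/25 ≈ 2.880.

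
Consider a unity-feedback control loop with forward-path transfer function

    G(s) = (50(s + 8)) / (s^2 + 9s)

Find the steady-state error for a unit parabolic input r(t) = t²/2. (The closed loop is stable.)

e_ss = ∞

G(s) has one pole at the origin.
This is a Type 1 system; Ka = lim_{s→0} s^2·G(s) = 0, so the steady-state error for a parabola input is infinite.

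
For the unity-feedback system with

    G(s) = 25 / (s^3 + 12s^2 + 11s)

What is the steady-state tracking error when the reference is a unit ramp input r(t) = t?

e_ss = 0.4400

G(s) has one pole at the origin.
This is a Type 1 system. Kv = lim_{s→0} s·G(s) = 25/11.
e_ss = 1/Kv = 1/(25/11) = 11/25 ≈ 0.4400.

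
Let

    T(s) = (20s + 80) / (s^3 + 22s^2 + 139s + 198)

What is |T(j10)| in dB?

Substitute s = j10: numerator = 80 + j200, denominator = -2002 + j390.
|T(j10)| = |80 + j200| / |-2002 + j390| = 215.41 / 2039.6 ≈ 0.1056.
In decibels: 20·log₁₀(0.1056) ≈ -19.5 dB.

|T(j10)|_dB ≈ -19.5 dB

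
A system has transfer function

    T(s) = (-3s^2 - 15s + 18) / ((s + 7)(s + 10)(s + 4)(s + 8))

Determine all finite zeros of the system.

Set the numerator to zero: -3s^2 - 15s + 18 = 0, i.e. -3·(s^2 + 5s - 6) = 0.
Factoring: (s + 6)(s - 1) = 0.

s = -6, 1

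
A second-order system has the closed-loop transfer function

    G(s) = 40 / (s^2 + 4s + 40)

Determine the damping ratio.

ζ ≈ 0.3162

Compare the denominator to the standard form s^2 + 2ζωₙs + ωₙ².
ωₙ² = 40, so ωₙ = √40 ≈ 6.325 rad/s.
2ζωₙ = 4, so ζ = 4/(2·√40) ≈ 0.3162.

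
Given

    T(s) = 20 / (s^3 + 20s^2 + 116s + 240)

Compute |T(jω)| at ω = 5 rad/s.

Substitute s = j5: numerator = 20, denominator = -260 + j455.
|T(j5)| = |20| / |-260 + j455| = 20 / 524.05 ≈ 0.03816.

|T(j5)| ≈ 0.03816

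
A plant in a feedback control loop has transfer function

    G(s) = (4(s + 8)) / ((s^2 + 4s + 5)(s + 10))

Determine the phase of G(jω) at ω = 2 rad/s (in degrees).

∠G(j2) ≈ -80.15°

At s = j2: numerator = 32 + j8, denominator = -6 + j82.
∠G = ∠num − ∠den = 14.036° − (94.185°) = -80.15°.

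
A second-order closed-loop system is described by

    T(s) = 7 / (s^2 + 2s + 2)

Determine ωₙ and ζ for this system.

ωₙ ≈ 1.414 rad/s, ζ ≈ 0.7071

Compare the denominator to the standard form s^2 + 2ζωₙs + ωₙ².
ωₙ² = 2, so ωₙ = √2 ≈ 1.414 rad/s.
2ζωₙ = 2, so ζ = 2/(2·√2) ≈ 0.7071.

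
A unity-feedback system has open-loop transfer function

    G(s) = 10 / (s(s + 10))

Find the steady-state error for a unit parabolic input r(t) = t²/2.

e_ss = ∞

G(s) has one pole at the origin.
This is a Type 1 system; Ka = lim_{s→0} s^2·G(s) = 0, so the steady-state error for a parabola input is infinite.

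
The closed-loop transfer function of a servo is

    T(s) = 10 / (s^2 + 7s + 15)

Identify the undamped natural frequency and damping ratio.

Compare the denominator to the standard form s^2 + 2ζωₙs + ωₙ².
ωₙ² = 15, so ωₙ = √15 ≈ 3.873 rad/s.
2ζωₙ = 7, so ζ = 7/(2·√15) ≈ 0.9037.

ωₙ ≈ 3.873 rad/s, ζ ≈ 0.9037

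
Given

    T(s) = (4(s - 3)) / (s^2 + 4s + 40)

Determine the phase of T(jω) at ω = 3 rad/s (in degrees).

At s = j3: numerator = -12 + j12, denominator = 31 + j12.
∠T = ∠num − ∠den = 135° − (21.161°) = 113.8°.

∠T(j3) ≈ 113.8°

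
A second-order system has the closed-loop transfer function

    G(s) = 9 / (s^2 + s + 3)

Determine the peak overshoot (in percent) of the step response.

%OS ≈ 38.8%

Comparing s^2 + s + 3 to s^2 + 2ζωₙs + ωₙ²: ωₙ = √3 ≈ 1.732 rad/s and ζ = 1/(2·√3) ≈ 0.2887.
%OS = 100·exp(−πζ/√(1−ζ²)) = 100·exp(−π·0.2887/√(1−0.2887²)) ≈ 38.8%.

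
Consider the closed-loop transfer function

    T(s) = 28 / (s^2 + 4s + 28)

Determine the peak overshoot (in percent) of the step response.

%OS ≈ 27.7%

Comparing s^2 + 4s + 28 to s^2 + 2ζωₙs + ωₙ²: ωₙ = √28 ≈ 5.292 rad/s and ζ = 4/(2·√28) ≈ 0.3780.
%OS = 100·exp(−πζ/√(1−ζ²)) = 100·exp(−π·0.3780/√(1−0.3780²)) ≈ 27.7%.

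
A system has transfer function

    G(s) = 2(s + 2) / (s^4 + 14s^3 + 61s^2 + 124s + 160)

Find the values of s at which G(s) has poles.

The poles are the roots of the denominator s^4 + 14s^3 + 61s^2 + 124s + 160 = 0.
Trying s = -4: the polynomial evaluates to 0, so (s + 4) is a factor.
Dividing out leaves s^3 + 10s^2 + 21s + 40 = 0.
This factors further as (s^2 + 2s + 5)(s + 8) = 0.

s = -1 + 2j, -1 - 2j, -4, -8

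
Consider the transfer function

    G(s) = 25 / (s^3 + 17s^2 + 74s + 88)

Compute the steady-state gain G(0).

G(0) = 25/88 ≈ 0.2841

Set s = 0: G(0) = (25) / (88) = 25/88.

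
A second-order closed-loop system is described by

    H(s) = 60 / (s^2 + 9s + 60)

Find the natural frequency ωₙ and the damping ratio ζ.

ωₙ ≈ 7.746 rad/s, ζ ≈ 0.5809

Compare the denominator to the standard form s^2 + 2ζωₙs + ωₙ².
ωₙ² = 60, so ωₙ = √60 ≈ 7.746 rad/s.
2ζωₙ = 9, so ζ = 9/(2·√60) ≈ 0.5809.
With ζ = 0.5809 the response is underdamped.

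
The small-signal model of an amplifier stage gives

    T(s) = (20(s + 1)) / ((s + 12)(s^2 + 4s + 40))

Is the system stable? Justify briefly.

The poles can be read from the denominator factors: s = -12, -2 + 6j, -2 - 6j.
Since all poles lie strictly in the left half-plane, the system is stable.

stable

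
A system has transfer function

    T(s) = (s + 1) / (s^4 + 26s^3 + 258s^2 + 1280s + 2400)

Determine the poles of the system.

The poles are the roots of the denominator s^4 + 26s^3 + 258s^2 + 1280s + 2400 = 0.
Trying s = -4: the polynomial evaluates to 0, so (s + 4) is a factor.
Dividing out leaves s^3 + 22s^2 + 170s + 600 = 0.
This factors further as (s^2 + 10s + 50)(s + 12) = 0.

s = -5 + 5j, -5 - 5j, -4, -12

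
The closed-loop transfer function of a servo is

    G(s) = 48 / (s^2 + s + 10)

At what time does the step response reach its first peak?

Comparing s^2 + s + 10 to s^2 + 2ζωₙs + ωₙ²: ωₙ = √10 ≈ 3.162 rad/s and ζ = 1/(2·√10) ≈ 0.1581.
ζωₙ = 1/2 = 0.5, so ω_d = ωₙ√(1−ζ²) = √(ωₙ² − (ζωₙ)²) = √(10 − 0.5²) = √9.75 ≈ 3.122 rad/s.
t_p = π/ω_d = π/3.122 ≈ 1.006 s.

t_p ≈ 1.006 s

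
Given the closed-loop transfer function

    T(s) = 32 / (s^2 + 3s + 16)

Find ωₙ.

Compare the denominator to the standard form s^2 + 2ζωₙs + ωₙ².
ωₙ² = 16, so ωₙ = 4 rad/s.

ωₙ = 4 rad/s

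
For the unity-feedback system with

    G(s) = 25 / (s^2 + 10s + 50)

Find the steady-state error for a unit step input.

e_ss = 0.6667

G(s) has no poles at the origin.
This is a Type 0 system. Kp = lim_{s→0} G(s) = 25/50 = 1/2.
e_ss = 1/(1 + Kp) = 1/(1 + 1/2) = 2/3 ≈ 0.6667.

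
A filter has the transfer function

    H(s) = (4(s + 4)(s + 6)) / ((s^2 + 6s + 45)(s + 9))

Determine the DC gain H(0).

H(0) = 32/135 ≈ 0.2370

At s = 0 each factor (s + a) contributes a and each (s^2 + bs + c) contributes c.
H(0) = 4·(4) · (6) / ((45) · (9)) = 96/405 = 32/135.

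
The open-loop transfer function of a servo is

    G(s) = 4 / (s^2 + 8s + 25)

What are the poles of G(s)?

s = -4 ± 3j

The poles are the roots of the denominator s^2 + 8s + 25 = 0.
Using the quadratic formula: s = (-8 ± √(-36))/2 = -4 ± 3j.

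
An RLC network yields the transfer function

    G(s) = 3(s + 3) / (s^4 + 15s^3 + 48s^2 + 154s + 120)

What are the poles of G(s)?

s = -1 ± 3j, -12, -1

The poles are the roots of the denominator s^4 + 15s^3 + 48s^2 + 154s + 120 = 0.
Trying s = -12: the polynomial evaluates to 0, so (s + 12) is a factor.
Dividing out leaves s^3 + 3s^2 + 12s + 10 = 0.
This factors further as (s^2 + 2s + 10)(s + 1) = 0.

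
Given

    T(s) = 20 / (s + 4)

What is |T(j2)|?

Substitute s = j2: numerator = 20, denominator = 4 + j2.
|T(j2)| = |20| / |4 + j2| = 20 / 4.4721 ≈ 4.472.

|T(j2)| ≈ 4.472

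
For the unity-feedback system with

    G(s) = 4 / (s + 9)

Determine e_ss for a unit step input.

e_ss = 0.6923

G(s) has no poles at the origin.
This is a Type 0 system. Kp = lim_{s→0} G(s) = 4/9.
e_ss = 1/(1 + Kp) = 1/(1 + 4/9) = 9/13 ≈ 0.6923.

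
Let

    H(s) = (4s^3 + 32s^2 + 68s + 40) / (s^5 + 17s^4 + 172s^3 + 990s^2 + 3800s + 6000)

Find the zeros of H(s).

s = -5, -1, -2

Set the numerator to zero: 4s^3 + 32s^2 + 68s + 40 = 0, i.e. 4·(s^3 + 8s^2 + 17s + 10) = 0.
Factoring: (s + 5)(s + 1)(s + 2) = 0.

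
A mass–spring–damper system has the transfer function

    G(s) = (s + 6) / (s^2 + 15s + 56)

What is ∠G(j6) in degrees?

∠G(j6) ≈ -32.47°

At s = j6: numerator = 6 + j6, denominator = 20 + j90.
∠G = ∠num − ∠den = 45° − (77.471°) = -32.47°.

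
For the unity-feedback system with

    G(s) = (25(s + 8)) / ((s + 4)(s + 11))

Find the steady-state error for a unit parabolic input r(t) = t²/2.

e_ss = ∞

G(s) has no poles at the origin.
This is a Type 0 system; Ka = lim_{s→0} s^2·G(s) = 0, so the steady-state error for a parabola input is infinite.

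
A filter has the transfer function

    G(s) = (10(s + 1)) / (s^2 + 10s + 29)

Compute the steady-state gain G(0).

G(0) = 10/29 ≈ 0.3448

At s = 0 each factor (s + a) contributes a and each (s^2 + bs + c) contributes c.
G(0) = 10·(1) / ((29)) = 10/29 = 10/29.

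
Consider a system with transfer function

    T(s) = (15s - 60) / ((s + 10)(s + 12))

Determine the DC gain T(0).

T(0) = -1/2 ≈ -0.5000

Set s = 0: T(0) = (-60) / (120) = -1/2.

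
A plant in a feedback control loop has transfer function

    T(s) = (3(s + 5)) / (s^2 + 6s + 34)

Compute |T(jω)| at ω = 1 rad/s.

|T(j1)| ≈ 0.4561

Substitute s = j1: numerator = 15 + j3, denominator = 33 + j6.
|T(j1)| = |15 + j3| / |33 + j6| = 15.297 / 33.541 ≈ 0.4561.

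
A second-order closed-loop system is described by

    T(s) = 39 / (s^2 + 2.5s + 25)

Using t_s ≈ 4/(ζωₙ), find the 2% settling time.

Comparing s^2 + 2.5s + 25 to s^2 + 2ζωₙs + ωₙ²: ωₙ = 5 rad/s and ζ = 2.5/(2·5) = 0.25.
ζωₙ = 2.5/2 = 1.25, so t_s ≈ 4/(ζωₙ) = 4/1.25 = 3.200 s.

t_s ≈ 3.200 s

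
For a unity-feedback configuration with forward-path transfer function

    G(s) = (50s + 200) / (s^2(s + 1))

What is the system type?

The denominator has 2 factors of s at the origin (free integrators), so this is a Type 2 system.

Type 2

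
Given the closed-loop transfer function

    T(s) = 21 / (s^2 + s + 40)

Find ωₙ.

Compare the denominator to the standard form s^2 + 2ζωₙs + ωₙ².
ωₙ² = 40, so ωₙ = √40 ≈ 6.325 rad/s.

ωₙ ≈ 6.325 rad/s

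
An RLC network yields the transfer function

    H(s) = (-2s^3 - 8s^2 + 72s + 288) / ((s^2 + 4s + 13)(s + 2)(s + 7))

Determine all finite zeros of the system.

Set the numerator to zero: -2s^3 - 8s^2 + 72s + 288 = 0, i.e. -2·(s^3 + 4s^2 - 36s - 144) = 0.
Factoring: (s + 6)(s - 6)(s + 4) = 0.

s = -6, 6, -4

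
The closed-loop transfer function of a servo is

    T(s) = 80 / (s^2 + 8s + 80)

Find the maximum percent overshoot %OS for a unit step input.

%OS ≈ 20.8%

Comparing s^2 + 8s + 80 to s^2 + 2ζωₙs + ωₙ²: ωₙ = √80 ≈ 8.944 rad/s and ζ = 8/(2·√80) ≈ 0.4472.
%OS = 100·exp(−πζ/√(1−ζ²)) = 100·exp(−π·0.4472/√(1−0.4472²)) ≈ 20.8%.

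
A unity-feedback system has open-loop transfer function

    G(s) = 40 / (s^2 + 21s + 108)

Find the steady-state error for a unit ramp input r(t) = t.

G(s) has no poles at the origin.
This is a Type 0 system; Kv = lim_{s→0} s·G(s) = 0, so the steady-state error for a ramp input is infinite.

e_ss = ∞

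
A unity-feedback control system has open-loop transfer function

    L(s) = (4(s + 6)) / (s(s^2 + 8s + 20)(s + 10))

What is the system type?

Type 1

The denominator has 1 factor of s at the origin (free integrator), so this is a Type 1 system.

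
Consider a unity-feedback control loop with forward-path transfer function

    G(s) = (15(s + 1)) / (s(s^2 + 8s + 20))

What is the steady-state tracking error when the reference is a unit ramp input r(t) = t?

G(s) has one pole at the origin.
This is a Type 1 system. Kv = lim_{s→0} s·G(s) = 15/20 = 3/4.
e_ss = 1/Kv = 1/(3/4) = 4/3 ≈ 1.333.

e_ss = 1.333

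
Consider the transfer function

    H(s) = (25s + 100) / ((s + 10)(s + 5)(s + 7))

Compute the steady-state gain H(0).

H(0) = 2/7 ≈ 0.2857

Set s = 0: H(0) = (100) / (350) = 2/7.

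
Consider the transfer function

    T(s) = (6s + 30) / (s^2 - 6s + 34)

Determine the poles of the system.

The poles are the roots of the denominator s^2 - 6s + 34 = 0.
Using the quadratic formula: s = (6 ± √(-100))/2 = 3 ± 5j.

s = 3 ± 5j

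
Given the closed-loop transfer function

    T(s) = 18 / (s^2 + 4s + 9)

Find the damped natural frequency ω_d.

ω_d ≈ 2.236 rad/s

Comparing s^2 + 4s + 9 to s^2 + 2ζωₙs + ωₙ²: ωₙ = 3 rad/s and ζ = 4/(2·3) ≈ 0.6667.
ζωₙ = 4/2 = 2, so ω_d = ωₙ√(1−ζ²) = √(ωₙ² − (ζωₙ)²) = √(9 − 2²) = √5 ≈ 2.236 rad/s.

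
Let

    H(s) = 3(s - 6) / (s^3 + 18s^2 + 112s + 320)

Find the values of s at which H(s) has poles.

The poles are the roots of the denominator s^3 + 18s^2 + 112s + 320 = 0.
Trying s = -10: the polynomial evaluates to 0, so (s + 10) is a factor.
Dividing out leaves s^2 + 8s + 32 = 0.
The quadratic formula then gives s = -4 ± 4j.

s = -4 ± 4j, -10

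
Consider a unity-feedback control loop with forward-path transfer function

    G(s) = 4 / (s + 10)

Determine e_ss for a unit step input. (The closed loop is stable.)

e_ss = 0.7143

G(s) has no poles at the origin.
This is a Type 0 system. Kp = lim_{s→0} G(s) = 4/10 = 2/5.
e_ss = 1/(1 + Kp) = 1/(1 + 2/5) = 5/7 ≈ 0.7143.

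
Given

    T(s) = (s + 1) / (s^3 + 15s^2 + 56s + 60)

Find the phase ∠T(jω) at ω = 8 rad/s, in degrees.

At s = j8: numerator = 1 + j8, denominator = -900 - j64.
∠T = ∠num − ∠den = 82.875° − (-175.93°) = 258.8°, which wraps to -101.2°.

∠T(j8) ≈ -101.2°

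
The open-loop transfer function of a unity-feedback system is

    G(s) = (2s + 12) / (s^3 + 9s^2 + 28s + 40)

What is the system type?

The denominator has no factor of s at the origin — no free integrator — so this is a Type 0 system.

Type 0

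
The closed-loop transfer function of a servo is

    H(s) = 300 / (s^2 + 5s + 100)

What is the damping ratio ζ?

Compare the denominator to the standard form s^2 + 2ζωₙs + ωₙ².
ωₙ² = 100, so ωₙ = 10 rad/s.
2ζωₙ = 5, so ζ = 5/(2·10) = 0.25.

ζ = 0.25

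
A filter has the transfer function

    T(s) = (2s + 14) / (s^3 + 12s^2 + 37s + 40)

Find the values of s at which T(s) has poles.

s = -2 ± j, -8

The poles are the roots of the denominator s^3 + 12s^2 + 37s + 40 = 0.
Trying s = -8: the polynomial evaluates to 0, so (s + 8) is a factor.
Dividing out leaves s^2 + 4s + 5 = 0.
The quadratic formula then gives s = -2 ± 1j.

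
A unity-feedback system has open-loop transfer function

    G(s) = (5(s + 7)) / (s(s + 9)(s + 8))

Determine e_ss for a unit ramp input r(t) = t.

e_ss = 2.057

G(s) has one pole at the origin.
This is a Type 1 system. Kv = lim_{s→0} s·G(s) = 35/72.
e_ss = 1/Kv = 1/(35/72) = 72/35 ≈ 2.057.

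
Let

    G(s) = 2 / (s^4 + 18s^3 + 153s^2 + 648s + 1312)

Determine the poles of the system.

s = -5 ± 4j, -4 ± 4j

The poles are the roots of the denominator s^4 + 18s^3 + 153s^2 + 648s + 1312 = 0.
No real roots exist; factor into two real quadratics: (s^2 + 10s + 41)(s^2 + 8s + 32) = 0.
Each quadratic gives a conjugate pair via the quadratic formula.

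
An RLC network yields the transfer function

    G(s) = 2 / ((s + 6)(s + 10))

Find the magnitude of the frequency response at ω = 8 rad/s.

|G(j8)| ≈ 0.01562

Substitute s = j8: numerator = 2, denominator = -4 + j128.
|G(j8)| = |2| / |-4 + j128| = 2 / 128.06 ≈ 0.01562.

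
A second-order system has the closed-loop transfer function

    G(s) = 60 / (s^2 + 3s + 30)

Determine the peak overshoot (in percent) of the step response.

Comparing s^2 + 3s + 30 to s^2 + 2ζωₙs + ωₙ²: ωₙ = √30 ≈ 5.477 rad/s and ζ = 3/(2·√30) ≈ 0.2739.
%OS = 100·exp(−πζ/√(1−ζ²)) = 100·exp(−π·0.2739/√(1−0.2739²)) ≈ 40.9%.

%OS ≈ 40.9%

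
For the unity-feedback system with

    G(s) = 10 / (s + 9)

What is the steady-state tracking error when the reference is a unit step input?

e_ss = 0.4737

G(s) has no poles at the origin.
This is a Type 0 system. Kp = lim_{s→0} G(s) = 10/9.
e_ss = 1/(1 + Kp) = 1/(1 + 10/9) = 9/19 ≈ 0.4737.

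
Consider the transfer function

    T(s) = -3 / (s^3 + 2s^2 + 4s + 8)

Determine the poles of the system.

s = ±2j, -2

The poles are the roots of the denominator s^3 + 2s^2 + 4s + 8 = 0.
Trying s = -2: the polynomial evaluates to 0, so (s + 2) is a factor.
Dividing out leaves s^2 + 4 = 0.
The quadratic formula then gives s = 0 ± 2j.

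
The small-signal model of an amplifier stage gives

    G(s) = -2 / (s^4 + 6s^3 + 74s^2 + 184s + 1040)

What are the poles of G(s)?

s = -2 ± 6j, -1 ± 5j

The poles are the roots of the denominator s^4 + 6s^3 + 74s^2 + 184s + 1040 = 0.
No real roots exist; factor into two real quadratics: (s^2 + 4s + 40)(s^2 + 2s + 26) = 0.
Each quadratic gives a conjugate pair via the quadratic formula.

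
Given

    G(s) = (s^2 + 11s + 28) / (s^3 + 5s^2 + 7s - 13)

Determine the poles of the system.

s = -3 + 2j, -3 - 2j, 1

The poles are the roots of the denominator s^3 + 5s^2 + 7s - 13 = 0.
Trying s = 1: the polynomial evaluates to 0, so (s - 1) is a factor.
Dividing out leaves s^2 + 6s + 13 = 0.
The quadratic formula then gives s = -3 ± 2j.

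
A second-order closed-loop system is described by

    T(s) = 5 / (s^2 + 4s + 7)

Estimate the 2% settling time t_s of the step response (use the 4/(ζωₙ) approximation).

Comparing s^2 + 4s + 7 to s^2 + 2ζωₙs + ωₙ²: ωₙ = √7 ≈ 2.646 rad/s and ζ = 4/(2·√7) ≈ 0.7559.
ζωₙ = 4/2 = 2, so t_s ≈ 4/(ζωₙ) = 4/2 = 2 s.

t_s ≈ 2 s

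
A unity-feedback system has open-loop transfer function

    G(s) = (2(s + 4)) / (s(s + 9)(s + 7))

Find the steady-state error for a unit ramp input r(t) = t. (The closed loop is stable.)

G(s) has one pole at the origin.
This is a Type 1 system. Kv = lim_{s→0} s·G(s) = 8/63.
e_ss = 1/Kv = 1/(8/63) = 63/8 ≈ 7.875.

e_ss = 7.875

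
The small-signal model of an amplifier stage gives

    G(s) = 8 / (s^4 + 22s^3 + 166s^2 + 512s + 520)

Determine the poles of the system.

The poles are the roots of the denominator s^4 + 22s^3 + 166s^2 + 512s + 520 = 0.
Trying s = -10: the polynomial evaluates to 0, so (s + 10) is a factor.
Dividing out leaves s^3 + 12s^2 + 46s + 52 = 0.
This factors further as (s + 2)(s^2 + 10s + 26) = 0.

s = -10, -2, -5 + j, -5 - j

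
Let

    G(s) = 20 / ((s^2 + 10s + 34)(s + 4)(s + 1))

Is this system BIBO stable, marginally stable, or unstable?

stable

The poles can be read from the denominator factors: s = -5 + 3j, -5 - 3j, -4, -1.
Since all poles lie strictly in the left half-plane, the system is stable.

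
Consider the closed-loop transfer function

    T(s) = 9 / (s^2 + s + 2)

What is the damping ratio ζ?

ζ ≈ 0.3536

Compare the denominator to the standard form s^2 + 2ζωₙs + ωₙ².
ωₙ² = 2, so ωₙ = √2 ≈ 1.414 rad/s.
2ζωₙ = 1, so ζ = 1/(2·√2) ≈ 0.3536.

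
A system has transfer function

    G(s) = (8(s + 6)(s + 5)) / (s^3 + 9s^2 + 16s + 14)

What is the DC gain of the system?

Set s = 0: G(0) = (240) / (14) = 120/7.

G(0) = 120/7 ≈ 17.14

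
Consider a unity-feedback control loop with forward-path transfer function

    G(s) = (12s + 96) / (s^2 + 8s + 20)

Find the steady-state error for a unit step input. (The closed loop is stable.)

e_ss = 0.1724

G(s) has no poles at the origin.
This is a Type 0 system. Kp = lim_{s→0} G(s) = 96/20 = 24/5.
e_ss = 1/(1 + Kp) = 1/(1 + 24/5) = 5/29 ≈ 0.1724.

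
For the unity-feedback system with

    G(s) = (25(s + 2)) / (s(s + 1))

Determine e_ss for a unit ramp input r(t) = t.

e_ss = 0.02000

G(s) has one pole at the origin.
This is a Type 1 system. Kv = lim_{s→0} s·G(s) = 50/1.
e_ss = 1/Kv = 1/(50) = 1/50 ≈ 0.02000.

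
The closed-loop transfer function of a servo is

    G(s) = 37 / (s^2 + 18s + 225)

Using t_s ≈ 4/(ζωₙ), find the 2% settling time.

t_s ≈ 0.4444 s

Comparing s^2 + 18s + 225 to s^2 + 2ζωₙs + ωₙ²: ωₙ = 15 rad/s and ζ = 18/(2·15) = 0.6.
ζωₙ = 18/2 = 9, so t_s ≈ 4/(ζωₙ) = 4/9 ≈ 0.4444 s.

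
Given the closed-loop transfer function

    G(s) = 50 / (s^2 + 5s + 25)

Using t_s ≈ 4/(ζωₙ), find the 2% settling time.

Comparing s^2 + 5s + 25 to s^2 + 2ζωₙs + ωₙ²: ωₙ = 5 rad/s and ζ = 5/(2·5) = 0.5.
ζωₙ = 5/2 = 2.5, so t_s ≈ 4/(ζωₙ) = 4/2.5 = 1.600 s.

t_s ≈ 1.600 s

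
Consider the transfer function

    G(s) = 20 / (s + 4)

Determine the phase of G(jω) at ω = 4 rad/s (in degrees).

∠G(j4) ≈ -45°

At s = j4: numerator = 20, denominator = 4 + j4.
∠G = ∠num − ∠den = 0° − (45°) = -45°.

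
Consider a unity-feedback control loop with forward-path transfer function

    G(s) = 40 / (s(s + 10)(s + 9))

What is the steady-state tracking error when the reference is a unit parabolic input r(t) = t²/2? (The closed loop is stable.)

e_ss = ∞

G(s) has one pole at the origin.
This is a Type 1 system; Ka = lim_{s→0} s^2·G(s) = 0, so the steady-state error for a parabola input is infinite.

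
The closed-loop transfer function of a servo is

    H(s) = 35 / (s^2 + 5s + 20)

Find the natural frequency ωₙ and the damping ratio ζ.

Compare the denominator to the standard form s^2 + 2ζωₙs + ωₙ².
ωₙ² = 20, so ωₙ = √20 ≈ 4.472 rad/s.
2ζωₙ = 5, so ζ = 5/(2·√20) ≈ 0.5590.

ωₙ ≈ 4.472 rad/s, ζ ≈ 0.5590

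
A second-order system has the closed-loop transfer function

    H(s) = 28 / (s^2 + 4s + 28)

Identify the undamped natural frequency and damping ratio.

ωₙ ≈ 5.292 rad/s, ζ ≈ 0.3780

Compare the denominator to the standard form s^2 + 2ζωₙs + ωₙ².
ωₙ² = 28, so ωₙ = √28 ≈ 5.292 rad/s.
2ζωₙ = 4, so ζ = 4/(2·√28) ≈ 0.3780.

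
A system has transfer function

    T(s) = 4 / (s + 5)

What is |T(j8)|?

Substitute s = j8: numerator = 4, denominator = 5 + j8.
|T(j8)| = |4| / |5 + j8| = 4 / 9.4340 ≈ 0.4240.

|T(j8)| ≈ 0.4240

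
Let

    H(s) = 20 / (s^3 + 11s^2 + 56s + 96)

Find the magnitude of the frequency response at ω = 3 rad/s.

Substitute s = j3: numerator = 20, denominator = -3 + j141.
|H(j3)| = |20| / |-3 + j141| = 20 / 141.03 ≈ 0.1418.

|H(j3)| ≈ 0.1418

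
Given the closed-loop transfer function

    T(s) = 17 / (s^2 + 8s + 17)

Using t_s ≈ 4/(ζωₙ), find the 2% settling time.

Comparing s^2 + 8s + 17 to s^2 + 2ζωₙs + ωₙ²: ωₙ = √17 ≈ 4.123 rad/s and ζ = 8/(2·√17) ≈ 0.9701.
ζωₙ = 8/2 = 4, so t_s ≈ 4/(ζωₙ) = 4/4 = 1 s.

t_s ≈ 1 s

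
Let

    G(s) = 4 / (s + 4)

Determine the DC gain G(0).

Set s = 0: G(0) = (4) / (4) = 1.

G(0) = 1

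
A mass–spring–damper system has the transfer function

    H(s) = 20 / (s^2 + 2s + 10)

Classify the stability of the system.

The denominator s^2 + 2s + 10 factors as (s^2 + 2s + 10), giving poles at s = -1 + 3j, -1 - 3j.
Since all poles lie strictly in the left half-plane, the system is stable.

stable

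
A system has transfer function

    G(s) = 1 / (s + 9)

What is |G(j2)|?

|G(j2)| ≈ 0.1085

Substitute s = j2: numerator = 1, denominator = 9 + j2.
|G(j2)| = |1| / |9 + j2| = 1 / 9.2195 ≈ 0.1085.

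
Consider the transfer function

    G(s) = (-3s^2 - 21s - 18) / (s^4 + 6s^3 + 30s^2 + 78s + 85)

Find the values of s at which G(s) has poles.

s = -1 + 4j, -1 - 4j, -2 + j, -2 - j

The poles are the roots of the denominator s^4 + 6s^3 + 30s^2 + 78s + 85 = 0.
No real roots exist; factor into two real quadratics: (s^2 + 2s + 17)(s^2 + 4s + 5) = 0.
Each quadratic gives a conjugate pair via the quadratic formula.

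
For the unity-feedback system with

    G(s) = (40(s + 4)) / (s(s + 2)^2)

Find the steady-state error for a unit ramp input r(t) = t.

e_ss = 0.02500

G(s) has one pole at the origin.
This is a Type 1 system. Kv = lim_{s→0} s·G(s) = 160/4 = 40.
e_ss = 1/Kv = 1/(40) = 1/40 ≈ 0.02500.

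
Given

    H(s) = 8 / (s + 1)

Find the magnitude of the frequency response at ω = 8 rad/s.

|H(j8)| ≈ 0.9923

Substitute s = j8: numerator = 8, denominator = 1 + j8.
|H(j8)| = |8| / |1 + j8| = 8 / 8.0623 ≈ 0.9923.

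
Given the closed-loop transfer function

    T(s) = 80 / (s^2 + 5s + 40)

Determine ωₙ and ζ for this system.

Compare the denominator to the standard form s^2 + 2ζωₙs + ωₙ².
ωₙ² = 40, so ωₙ = √40 ≈ 6.325 rad/s.
2ζωₙ = 5, so ζ = 5/(2·√40) ≈ 0.3953.

ωₙ ≈ 6.325 rad/s, ζ ≈ 0.3953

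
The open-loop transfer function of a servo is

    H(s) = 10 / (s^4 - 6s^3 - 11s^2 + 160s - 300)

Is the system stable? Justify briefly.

unstable

The denominator s^4 - 6s^3 - 11s^2 + 160s - 300 factors as (s + 5)(s^2 - 8s + 20)(s - 3), giving poles at s = -5, 4 ± 2j, 3.
Since the pole(s) at s = 4 ± 2j, 3 lie in the right half-plane, the system is unstable.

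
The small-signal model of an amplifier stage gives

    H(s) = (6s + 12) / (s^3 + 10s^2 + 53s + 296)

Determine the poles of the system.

s = -8, -1 + 6j, -1 - 6j

The poles are the roots of the denominator s^3 + 10s^2 + 53s + 296 = 0.
Trying s = -8: the polynomial evaluates to 0, so (s + 8) is a factor.
Dividing out leaves s^2 + 2s + 37 = 0.
The quadratic formula then gives s = -1 ± 6j.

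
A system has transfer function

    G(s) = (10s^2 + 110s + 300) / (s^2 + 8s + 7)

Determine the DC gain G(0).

Set s = 0: G(0) = (300) / (7) = 300/7.

G(0) = 300/7 ≈ 42.86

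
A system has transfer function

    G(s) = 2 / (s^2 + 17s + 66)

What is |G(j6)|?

Substitute s = j6: numerator = 2, denominator = 30 + j102.
|G(j6)| = |2| / |30 + j102| = 2 / 106.32 ≈ 0.01881.

|G(j6)| ≈ 0.01881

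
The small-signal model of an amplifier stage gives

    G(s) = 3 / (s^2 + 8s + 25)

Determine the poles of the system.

s = -4 ± 3j

The poles are the roots of the denominator s^2 + 8s + 25 = 0.
Using the quadratic formula: s = (-8 ± √(-36))/2 = -4 ± 3j.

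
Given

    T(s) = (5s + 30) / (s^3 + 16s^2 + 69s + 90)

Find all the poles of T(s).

The poles are the roots of the denominator s^3 + 16s^2 + 69s + 90 = 0.
Trying s = -3: the polynomial evaluates to 0, so (s + 3) is a factor.
Dividing out leaves s^2 + 13s + 30 = 0.
Factoring the quadratic: (s + 3)(s + 10) = 0.

s = -3, -3, -10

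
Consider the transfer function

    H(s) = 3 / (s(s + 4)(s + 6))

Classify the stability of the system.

marginally stable

The poles can be read from the denominator factors: s = 0, -4, -6.
Since the simple pole(s) at s = 0 lie on the jω-axis with none in the right half-plane, the system is marginally stable.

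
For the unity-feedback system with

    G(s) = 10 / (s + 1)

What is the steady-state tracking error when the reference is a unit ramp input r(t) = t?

e_ss = ∞

G(s) has no poles at the origin.
This is a Type 0 system; Kv = lim_{s→0} s·G(s) = 0, so the steady-state error for a ramp input is infinite.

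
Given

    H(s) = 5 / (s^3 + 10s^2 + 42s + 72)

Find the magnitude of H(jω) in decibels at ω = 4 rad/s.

Substitute s = j4: numerator = 5, denominator = -88 + j104.
|H(j4)| = |5| / |-88 + j104| = 5 / 136.24 ≈ 0.03670.
In decibels: 20·log₁₀(0.03670) ≈ -28.7 dB.

|H(j4)|_dB ≈ -28.7 dB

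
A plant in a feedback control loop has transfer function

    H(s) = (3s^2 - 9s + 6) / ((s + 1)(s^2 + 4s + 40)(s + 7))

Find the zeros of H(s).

Set the numerator to zero: 3s^2 - 9s + 6 = 0, i.e. 3·(s^2 - 3s + 2) = 0.
Factoring: (s - 2)(s - 1) = 0.

s = 2, 1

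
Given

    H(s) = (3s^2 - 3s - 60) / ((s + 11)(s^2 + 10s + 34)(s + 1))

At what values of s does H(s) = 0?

s = -4, 5

Set the numerator to zero: 3s^2 - 3s - 60 = 0, i.e. 3·(s^2 - s - 20) = 0.
Factoring: (s + 4)(s - 5) = 0.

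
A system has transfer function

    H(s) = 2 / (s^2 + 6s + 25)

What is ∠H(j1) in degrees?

At s = j1: numerator = 2, denominator = 24 + j6.
∠H = ∠num − ∠den = 0° − (14.036°) = -14.04°.

∠H(j1) ≈ -14.04°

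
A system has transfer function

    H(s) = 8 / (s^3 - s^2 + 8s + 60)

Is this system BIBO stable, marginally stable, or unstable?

The denominator s^3 - s^2 + 8s + 60 factors as (s^2 - 4s + 20)(s + 3), giving poles at s = 2 + 4j, 2 - 4j, -3.
Since the pole(s) at s = 2 + 4j, 2 - 4j lie in the right half-plane, the system is unstable.

unstable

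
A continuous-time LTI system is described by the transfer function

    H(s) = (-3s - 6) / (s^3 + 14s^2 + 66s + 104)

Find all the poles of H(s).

The poles are the roots of the denominator s^3 + 14s^2 + 66s + 104 = 0.
Trying s = -4: the polynomial evaluates to 0, so (s + 4) is a factor.
Dividing out leaves s^2 + 10s + 26 = 0.
The quadratic formula then gives s = -5 ± 1j.

s = -5 ± j, -4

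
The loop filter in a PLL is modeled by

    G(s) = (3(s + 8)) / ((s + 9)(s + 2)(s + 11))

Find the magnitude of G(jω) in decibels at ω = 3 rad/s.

Substitute s = j3: numerator = 24 + j9, denominator = j390.
|G(j3)| = |24 + j9| / |j390| = 25.632 / 390 ≈ 0.06572.
In decibels: 20·log₁₀(0.06572) ≈ -23.6 dB.

|G(j3)|_dB ≈ -23.6 dB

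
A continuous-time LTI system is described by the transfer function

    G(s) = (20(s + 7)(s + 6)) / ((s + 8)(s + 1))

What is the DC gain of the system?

G(0) = 105

At s = 0 each factor (s + a) contributes a and each (s^2 + bs + c) contributes c.
G(0) = 20·(7) · (6) / ((8) · (1)) = 840/8 = 105.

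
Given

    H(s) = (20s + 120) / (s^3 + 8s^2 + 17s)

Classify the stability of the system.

marginally stable

The denominator s^3 + 8s^2 + 17s factors as s(s^2 + 8s + 17), giving poles at s = 0, -4 + j, -4 - j.
Since the simple pole(s) at s = 0 lie on the jω-axis with none in the right half-plane, the system is marginally stable.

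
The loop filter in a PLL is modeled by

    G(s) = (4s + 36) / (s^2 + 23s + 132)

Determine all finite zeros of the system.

s = -9

Set the numerator to zero: 4s + 36 = 0, i.e. 4·(s + 9) = 0.
So s = -9.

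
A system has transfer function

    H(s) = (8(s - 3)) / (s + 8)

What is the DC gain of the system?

At s = 0 each factor (s + a) contributes a and each (s^2 + bs + c) contributes c.
H(0) = 8·(-3) / ((8)) = -24/8 = -3.

H(0) = -3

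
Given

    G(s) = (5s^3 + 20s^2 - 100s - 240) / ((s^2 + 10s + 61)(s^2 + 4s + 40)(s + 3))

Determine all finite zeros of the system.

Set the numerator to zero: 5s^3 + 20s^2 - 100s - 240 = 0, i.e. 5·(s^3 + 4s^2 - 20s - 48) = 0.
Factoring: (s + 2)(s + 6)(s - 4) = 0.

s = -2, -6, 4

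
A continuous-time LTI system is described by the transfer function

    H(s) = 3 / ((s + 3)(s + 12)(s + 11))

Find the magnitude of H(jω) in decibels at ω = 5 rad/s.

Substitute s = j5: numerator = 3, denominator = -254 + j880.
|H(j5)| = |3| / |-254 + j880| = 3 / 915.92 ≈ 0.003275.
In decibels: 20·log₁₀(0.003275) ≈ -49.7 dB.

|H(j5)|_dB ≈ -49.7 dB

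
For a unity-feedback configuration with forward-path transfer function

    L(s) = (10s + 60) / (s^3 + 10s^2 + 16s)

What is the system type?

Factor s from the denominator: s^3 + 10s^2 + 16s = s·(s^2 + 10s + 16).
There is 1 pole at the origin, so the system is Type 1.

Type 1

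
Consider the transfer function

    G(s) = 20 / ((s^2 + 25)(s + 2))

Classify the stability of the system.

The poles can be read from the denominator factors: s = ±5j, -2.
Since the simple pole(s) at s = 5j, -5j lie on the jω-axis with none in the right half-plane, the system is marginally stable.

marginally stable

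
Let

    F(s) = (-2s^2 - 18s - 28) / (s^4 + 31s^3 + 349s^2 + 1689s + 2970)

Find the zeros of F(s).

s = -7, -2

Set the numerator to zero: -2s^2 - 18s - 28 = 0, i.e. -2·(s^2 + 9s + 14) = 0.
Factoring: (s + 7)(s + 2) = 0.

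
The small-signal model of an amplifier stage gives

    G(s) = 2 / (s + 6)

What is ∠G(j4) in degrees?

At s = j4: numerator = 2, denominator = 6 + j4.
∠G = ∠num − ∠den = 0° − (33.690°) = -33.69°.

∠G(j4) ≈ -33.69°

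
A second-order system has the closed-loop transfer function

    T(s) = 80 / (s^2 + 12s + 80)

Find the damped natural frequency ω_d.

ω_d ≈ 6.633 rad/s

Comparing s^2 + 12s + 80 to s^2 + 2ζωₙs + ωₙ²: ωₙ = √80 ≈ 8.944 rad/s and ζ = 12/(2·√80) ≈ 0.6708.
ζωₙ = 12/2 = 6, so ω_d = ωₙ√(1−ζ²) = √(ωₙ² − (ζωₙ)²) = √(80 − 6²) = √44 ≈ 6.633 rad/s.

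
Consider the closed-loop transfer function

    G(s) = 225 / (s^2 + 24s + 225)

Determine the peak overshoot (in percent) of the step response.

Comparing s^2 + 24s + 225 to s^2 + 2ζωₙs + ωₙ²: ωₙ = 15 rad/s and ζ = 24/(2·15) = 0.8.
%OS = 100·exp(−πζ/√(1−ζ²)) = 100·exp(−π·0.8/√(1−0.8²)) ≈ 1.52%.

%OS ≈ 1.52%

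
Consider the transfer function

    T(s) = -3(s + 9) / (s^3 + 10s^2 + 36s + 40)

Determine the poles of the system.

s = -4 ± 2j, -2

The poles are the roots of the denominator s^3 + 10s^2 + 36s + 40 = 0.
Trying s = -2: the polynomial evaluates to 0, so (s + 2) is a factor.
Dividing out leaves s^2 + 8s + 20 = 0.
The quadratic formula then gives s = -4 ± 2j.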